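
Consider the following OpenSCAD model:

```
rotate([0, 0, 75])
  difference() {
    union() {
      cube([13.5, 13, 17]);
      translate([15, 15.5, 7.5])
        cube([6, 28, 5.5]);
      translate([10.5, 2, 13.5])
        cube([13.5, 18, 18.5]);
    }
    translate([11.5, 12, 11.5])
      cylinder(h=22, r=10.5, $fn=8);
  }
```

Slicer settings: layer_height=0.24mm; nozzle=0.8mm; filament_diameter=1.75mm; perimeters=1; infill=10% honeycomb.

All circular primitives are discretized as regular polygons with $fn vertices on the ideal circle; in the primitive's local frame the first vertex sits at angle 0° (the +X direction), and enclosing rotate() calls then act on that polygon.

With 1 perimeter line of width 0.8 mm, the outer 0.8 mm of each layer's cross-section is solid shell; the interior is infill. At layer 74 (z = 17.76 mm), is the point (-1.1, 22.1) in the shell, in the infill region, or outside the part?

infill

At z = 17.76 mm: the cube is not intersected at this z (z outside [0, 17]); the cube at (15, 15.5) is not intersected at this z (z outside [7.5, 13]); the cube at (10.5, 2) is present — its section is the full 13.5×18 rectangle; Merging all regions: only the 13.5×18 cube at (10.5, 2) is present, so the union is just that shape — 1 connected region; the cylinder at (11.5, 12): section is a regular 8-gon, circumradius r=10.5; After the difference (first − rest): starting from that combined region, the r=10.5 cylinder at (11.5, 12) partially overlaps it — only the 166.07 mm² overlap (of its 311.83 mm²) is removed, clipping the outline — 1 connected region; (whole slice rotated 75° about Z — lengths, areas and connectivity unchanged). Overall, the cross-section is a single solid region. Undo the 75° rotation: the query point maps to (21.062, 6.782) in the un-rotated model frame. The nearest boundary edge runs (18.92, 4.58)→(22.00, 12.00); distance from the point to it = 1.13 mm. The point is inside the cross-section and 1.13 mm from the nearest boundary — more than the 0.8 mm shell width (1 × 0.8), so it's in the infill interior.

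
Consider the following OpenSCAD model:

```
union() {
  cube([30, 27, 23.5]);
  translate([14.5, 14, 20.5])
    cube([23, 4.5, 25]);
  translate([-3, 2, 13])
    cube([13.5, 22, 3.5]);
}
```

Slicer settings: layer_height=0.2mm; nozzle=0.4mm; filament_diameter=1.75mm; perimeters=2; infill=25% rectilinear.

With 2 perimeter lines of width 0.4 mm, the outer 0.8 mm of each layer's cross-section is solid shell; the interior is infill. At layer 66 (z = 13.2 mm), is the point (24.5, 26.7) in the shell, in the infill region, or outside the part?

At z = 13.2 mm: the cube is present — its section is the full 30×27 rectangle; the cube at (14.5, 14) is not intersected at this z (z outside [20.5, 45.5]); the 13.5×22 cube at (-3, 2) contributes its full rectangle; Taking the union: the regions partially overlap (shared area 231.00 mm²), so overlapping operands fuse into one piece — 1 connected region. Overall, the cross-section is a single solid region. The nearest boundary edge runs (0.00, 27.00)→(30.00, 27.00); distance from the point to it = 0.30 mm. The point is inside the cross-section, 0.30 mm from the nearest boundary — within the 0.8 mm shell band (2 × 0.4).

shell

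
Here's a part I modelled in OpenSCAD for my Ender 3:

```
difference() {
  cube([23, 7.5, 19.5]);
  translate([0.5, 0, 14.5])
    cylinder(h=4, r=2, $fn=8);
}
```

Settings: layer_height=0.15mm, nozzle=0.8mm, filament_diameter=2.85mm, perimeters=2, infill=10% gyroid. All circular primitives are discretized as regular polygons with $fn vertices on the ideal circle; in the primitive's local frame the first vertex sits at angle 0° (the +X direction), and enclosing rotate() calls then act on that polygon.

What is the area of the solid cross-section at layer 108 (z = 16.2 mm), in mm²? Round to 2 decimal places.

168.72 mm²

At z = 16.2 mm: the cube (footprint 23×7.5) is included at this height (area 172.50 mm²); the r=2 cylinder at (0.5, 0) gives a regular 8-gon of circumradius 2 (constant along its height) (area = (8/2)·2.000²·sin(360°/8) = 11.31 mm²); After the difference (first − rest): starting from the 23×7.5 cube (172.50 mm²), the r=2 cylinder at (0.5, 0) partially overlaps it — only the 3.78 mm² overlap (of its 11.31 mm²) is removed, clipping the outline — area = 168.72 mm². Overall, the cross-section is a single solid region. Net area = 168.72 mm².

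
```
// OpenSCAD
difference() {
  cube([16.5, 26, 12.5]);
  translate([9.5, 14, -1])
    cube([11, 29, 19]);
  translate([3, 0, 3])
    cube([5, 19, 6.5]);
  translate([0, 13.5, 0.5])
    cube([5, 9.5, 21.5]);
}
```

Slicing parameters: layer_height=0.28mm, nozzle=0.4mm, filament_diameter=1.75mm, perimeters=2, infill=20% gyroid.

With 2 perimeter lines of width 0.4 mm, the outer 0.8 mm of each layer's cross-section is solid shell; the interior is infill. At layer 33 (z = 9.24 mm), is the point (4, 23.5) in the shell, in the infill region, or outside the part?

At z = 9.24 mm: the 16.5×26 cube contributes its full rectangle; the cube at (9.5, 14) (footprint 11×29) is included at this height; the cube at (3, 0) (footprint 5×19) is included at this height; the 5×9.5 cube at (0, 13.5) contributes its full rectangle; Taking the first minus the rest: starting from the 16.5×26 cube, the 11×29 cube at (9.5, 14) partially overlaps it — only the 84.00 mm² overlap (of its 319.00 mm²) is removed, clipping the outline; the 5×19 cube at (3, 0) lies inside it touching the edge (removes its full 95.00 mm²); the 5×9.5 cube at (0, 13.5) partially overlaps it — only the 36.50 mm² overlap (of its 47.50 mm²) is removed, clipping the outline — 2 connected regions. Overall, the cross-section has 2 separate islands. The nearest boundary edge runs (5.00, 23.00)→(0.00, 23.00); distance from the point to it = 0.50 mm. (Shell/infill is judged within the island containing the point — the largest one.) The point is inside the cross-section, 0.50 mm from the nearest boundary — within the 0.8 mm shell band (2 × 0.4).

shell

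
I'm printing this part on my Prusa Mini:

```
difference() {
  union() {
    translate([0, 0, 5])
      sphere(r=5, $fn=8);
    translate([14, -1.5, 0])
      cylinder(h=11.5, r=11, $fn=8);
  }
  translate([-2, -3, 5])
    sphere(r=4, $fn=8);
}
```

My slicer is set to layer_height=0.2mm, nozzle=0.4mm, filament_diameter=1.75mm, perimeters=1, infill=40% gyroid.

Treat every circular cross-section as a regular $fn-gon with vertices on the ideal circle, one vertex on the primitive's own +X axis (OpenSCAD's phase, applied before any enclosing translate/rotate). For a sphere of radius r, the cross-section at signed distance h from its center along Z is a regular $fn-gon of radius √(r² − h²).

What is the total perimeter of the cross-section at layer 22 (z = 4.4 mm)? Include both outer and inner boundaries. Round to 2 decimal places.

At z = 4.4 mm: the r=5 sphere contributes a regular 8-gon of circumradius √(5²−0.6²) = 4.964 (perimeter = 2·8·4.964·sin(180°/8) = 30.39 mm); the r=11 cylinder at (14, -1.5) gives a regular 8-gon of circumradius 11 (constant along its height) (perimeter = 2·8·11.000·sin(180°/8) = 67.35 mm); Taking the union: the regions partially overlap (shared area 4.19 mm²), so the edge portions inside another operand are dropped and the merged outline is re-measured after clipping — boundary = 87.48 mm; the r=4 sphere at (-2, -3) slices to a regular 8-gon of circumradius 3.955 (√(r²−h²) with h=0.6 from center) (perimeter = 2·8·3.955·sin(180°/8) = 24.21 mm); After the difference (first − rest): starting from that combined region, the r=4 sphere at (-2, -3) partially overlaps it — only the 26.22 mm² overlap (of its 44.24 mm²) is removed, clipping the outline — boundary = 89.42 mm. Overall, the cross-section is a single solid region. Total boundary length (outer) = 89.42 mm.

89.42 mm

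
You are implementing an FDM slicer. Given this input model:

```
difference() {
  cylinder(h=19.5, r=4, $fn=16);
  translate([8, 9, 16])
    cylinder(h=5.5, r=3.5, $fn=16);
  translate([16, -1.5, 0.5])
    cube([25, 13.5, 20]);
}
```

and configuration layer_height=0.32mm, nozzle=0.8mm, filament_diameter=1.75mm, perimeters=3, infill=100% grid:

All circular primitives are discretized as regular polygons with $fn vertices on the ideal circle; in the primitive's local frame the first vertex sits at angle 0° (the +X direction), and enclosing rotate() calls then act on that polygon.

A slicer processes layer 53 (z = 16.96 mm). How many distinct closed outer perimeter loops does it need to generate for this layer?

At z = 16.96 mm: the r=4 cylinder gives a regular 16-gon of circumradius 4 (constant along its height); the r=3.5 cylinder at (8, 9) gives a regular 16-gon of circumradius 3.5 (constant along its height); the cube at (16, -1.5) is present — its section is the full 25×13.5 rectangle; After the difference (first − rest): starting from the r=4 cylinder, the r=3.5 cylinder at (8, 9) misses the remaining region (no effect); the 25×13.5 cube at (16, -1.5) misses the remaining region (no effect) — 1 connected region. The result has 1 disconnected region.

1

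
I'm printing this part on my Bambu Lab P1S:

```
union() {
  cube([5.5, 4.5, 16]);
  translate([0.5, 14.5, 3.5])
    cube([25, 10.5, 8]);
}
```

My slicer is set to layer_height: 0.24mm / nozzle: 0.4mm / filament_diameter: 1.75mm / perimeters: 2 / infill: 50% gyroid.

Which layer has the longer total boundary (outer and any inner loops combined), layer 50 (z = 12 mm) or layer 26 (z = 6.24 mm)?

layer 26 (z = 6.24 mm)

Layer 50 (z = 12): the 5.5×4.5 cube contributes its full rectangle (perimeter 20.00 mm); the cube at (0.5, 14.5) is absent (z outside [3.5, 11.5]); Merging all regions: only the 5.5×4.5 cube is present, so the union is just that shape — boundary = 20.00 mm. So its perimeter = 20.00 mm. Layer 26 (z = 6.24): the cube (footprint 5.5×4.5) is included at this height (perimeter 20.00 mm); the cube at (0.5, 14.5) is present — its section is the full 25×10.5 rectangle (perimeter 71.00 mm); Combining (union): the 2 present regions are separate (no shared area or edge), so areas and boundary lengths simply add and each stays a separate island — boundary = 91.00 mm. So its perimeter = 91.00 mm. Layer 26 is larger (91.00 vs 20.00 mm).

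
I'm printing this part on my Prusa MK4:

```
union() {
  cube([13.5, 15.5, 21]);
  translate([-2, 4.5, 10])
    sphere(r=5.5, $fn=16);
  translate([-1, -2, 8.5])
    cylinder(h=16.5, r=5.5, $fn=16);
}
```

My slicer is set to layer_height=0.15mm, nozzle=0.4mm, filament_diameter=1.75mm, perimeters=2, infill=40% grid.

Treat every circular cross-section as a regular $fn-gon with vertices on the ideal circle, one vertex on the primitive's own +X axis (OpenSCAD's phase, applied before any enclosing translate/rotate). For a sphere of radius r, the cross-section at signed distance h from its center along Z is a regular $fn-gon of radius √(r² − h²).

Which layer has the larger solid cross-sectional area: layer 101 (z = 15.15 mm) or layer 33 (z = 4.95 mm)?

Layer 101 (z = 15.15): the 13.5×15.5 cube contributes its full rectangle (area 209.25 mm²); the r=5.5 sphere at (-2, 4.5) contributes a regular 16-gon of circumradius √(5.5²−5.15²) = 1.931 (area = (16/2)·1.931²·sin(360°/16) = 11.41 mm²); the r=5.5 cylinder at (-1, -2) contributes a regular 16-gon of circumradius 5.5 (area = (16/2)·5.500²·sin(360°/16) = 92.61 mm²); Merging all regions: the regions partially overlap — summed areas 313.27 mm² minus the doubly-counted overlap 10.59 mm² gives 302.68 mm² — area = 302.68 mm². So its area = 302.68 mm². Layer 33 (z = 4.95): the cube is present — its section is the full 13.5×15.5 rectangle (area 209.25 mm²); the sphere at (-2, 4.5): section is a regular 16-gon, circumradius = √(r²−h²) = √(5.5²−5.05²) = 2.179 (area = (16/2)·2.179²·sin(360°/16) = 14.53 mm²); the cylinder at (-1, -2) is absent (z outside [8.5, 25]); Combining (union): the regions partially overlap — summed areas 223.78 mm² minus the doubly-counted overlap 0.16 mm² gives 223.62 mm² — area = 223.62 mm². So its area = 223.62 mm². Layer 101 is larger (302.68 vs 223.62 mm²).

layer 101 (z = 15.15 mm)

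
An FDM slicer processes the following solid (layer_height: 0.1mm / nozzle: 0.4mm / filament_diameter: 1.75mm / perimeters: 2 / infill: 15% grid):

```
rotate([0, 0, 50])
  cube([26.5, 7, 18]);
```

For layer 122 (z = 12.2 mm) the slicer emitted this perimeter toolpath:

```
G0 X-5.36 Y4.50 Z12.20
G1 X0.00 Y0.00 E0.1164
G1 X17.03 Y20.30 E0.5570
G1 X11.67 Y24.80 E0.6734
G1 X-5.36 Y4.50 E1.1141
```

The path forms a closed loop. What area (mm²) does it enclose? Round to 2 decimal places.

Apply the shoelace formula to the sequence of (X, Y) vertices; enclosed area = 185.44 mm².

185.44 mm²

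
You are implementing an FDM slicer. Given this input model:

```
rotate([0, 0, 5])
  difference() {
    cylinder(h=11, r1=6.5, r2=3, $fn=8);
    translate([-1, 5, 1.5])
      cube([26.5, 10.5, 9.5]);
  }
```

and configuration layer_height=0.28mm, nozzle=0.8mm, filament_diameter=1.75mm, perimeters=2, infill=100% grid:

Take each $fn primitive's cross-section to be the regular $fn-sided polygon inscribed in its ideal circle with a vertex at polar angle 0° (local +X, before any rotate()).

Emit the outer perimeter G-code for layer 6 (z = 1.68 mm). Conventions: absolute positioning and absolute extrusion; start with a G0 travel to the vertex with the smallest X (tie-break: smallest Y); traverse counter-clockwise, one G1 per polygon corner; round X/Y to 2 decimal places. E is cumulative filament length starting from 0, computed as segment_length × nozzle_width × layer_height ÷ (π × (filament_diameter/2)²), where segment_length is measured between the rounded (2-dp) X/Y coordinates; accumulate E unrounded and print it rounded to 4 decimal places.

G0 X-5.94 Y-0.52 Z1.68
G1 X-3.83 Y-4.57 E0.4253
G1 X0.52 Y-5.94 E0.8500
G1 X4.57 Y-3.83 E1.2753
G1 X5.94 Y0.52 E1.7000
G1 X3.83 Y4.57 E2.1253
G1 X1.89 Y5.18 E2.3147
G1 X-1.43 Y4.89 E2.6251
G1 X-1.48 Y5.44 E2.6765
G1 X-4.57 Y3.83 E3.0010
G1 X-5.94 Y-0.52 E3.4257

At z = 1.68 mm: the cone (r1=6.5→r2=3) has section circumradius 5.965 here — a regular 8-gon; the cube at (-1, 5) (footprint 26.5×10.5) is included at this height; After the difference (first − rest): starting from the cone, the 26.5×10.5 cube at (-1, 5) partially overlaps it — only the 1.88 mm² overlap (of its 278.25 mm²) is removed, clipping the outline — 1 connected region; (whole slice rotated 5° about Z — lengths, areas and connectivity unchanged). The outline is a single polygon with 10 vertices. Extrusion per mm of travel: 0.8 × 0.28 / (π × 0.875²) = 0.093128. Accumulating E over each segment gives final E = 3.4257.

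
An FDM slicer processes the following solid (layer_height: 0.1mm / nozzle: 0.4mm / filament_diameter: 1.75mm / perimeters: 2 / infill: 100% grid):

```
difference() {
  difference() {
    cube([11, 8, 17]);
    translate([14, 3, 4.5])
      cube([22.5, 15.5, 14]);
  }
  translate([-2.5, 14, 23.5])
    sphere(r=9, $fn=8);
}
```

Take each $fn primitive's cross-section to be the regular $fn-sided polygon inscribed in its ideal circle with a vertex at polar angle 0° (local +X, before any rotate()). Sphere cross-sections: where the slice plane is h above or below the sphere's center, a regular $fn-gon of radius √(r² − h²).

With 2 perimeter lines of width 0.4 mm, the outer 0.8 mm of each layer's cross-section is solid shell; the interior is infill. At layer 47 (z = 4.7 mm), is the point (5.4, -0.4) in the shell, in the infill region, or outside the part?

At z = 4.7 mm: the cube (footprint 11×8) is included at this height; the 22.5×15.5 cube at (14, 3) contributes its full rectangle; Subtracting the remaining from the first: starting from the 11×8 cube, the 22.5×15.5 cube at (14, 3) misses the remaining region (no effect) — 1 connected region; the sphere at (-2.5, 14) is not intersected at this z (|z−center|=18.800 > r=9); After the difference (first − rest): none of the subtracted shapes is present at this height, so the result so far is unchanged — 1 connected region. Overall, the cross-section is a single solid region. The nearest boundary edge runs (11.00, 0.00)→(0.00, 0.00); distance from the point to it = 0.40 mm. The point is not inside any of the regions above, so it lies outside the cross-section (0.40 mm from the nearest boundary).

outside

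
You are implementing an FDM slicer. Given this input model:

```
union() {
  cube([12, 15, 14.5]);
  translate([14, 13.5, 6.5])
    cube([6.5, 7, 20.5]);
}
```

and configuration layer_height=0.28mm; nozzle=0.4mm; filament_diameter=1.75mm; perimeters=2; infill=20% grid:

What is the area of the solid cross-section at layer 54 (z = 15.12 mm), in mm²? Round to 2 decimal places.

45.50 mm²

At z = 15.12 mm: the cube is not intersected at this z (z outside [0, 14.5]); the 6.5×7 cube at (14, 13.5) contributes its full rectangle (area 45.50 mm²); Merging all regions: only the 6.5×7 cube at (14, 13.5) is present, so the union is just that shape — area = 45.50 mm². Overall, the cross-section is a single solid region. Net area = 45.50 mm².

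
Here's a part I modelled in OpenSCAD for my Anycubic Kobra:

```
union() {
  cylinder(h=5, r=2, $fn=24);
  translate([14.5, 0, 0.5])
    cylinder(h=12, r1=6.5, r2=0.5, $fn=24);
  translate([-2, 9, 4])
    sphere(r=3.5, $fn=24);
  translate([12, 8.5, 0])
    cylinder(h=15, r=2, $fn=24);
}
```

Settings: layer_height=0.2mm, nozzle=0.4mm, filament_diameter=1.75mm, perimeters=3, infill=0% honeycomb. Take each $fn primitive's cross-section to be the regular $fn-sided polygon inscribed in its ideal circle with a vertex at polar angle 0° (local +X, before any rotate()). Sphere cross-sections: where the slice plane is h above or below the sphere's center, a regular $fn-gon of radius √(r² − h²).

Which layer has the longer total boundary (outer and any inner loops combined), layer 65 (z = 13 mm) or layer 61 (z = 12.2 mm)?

layer 61 (z = 12.2 mm)

Layer 65 (z = 13): the cylinder is not intersected at this z (z outside [0, 5]); the cone at (14.5, 0) does not reach this height (z outside [0.5, 12.5]); the sphere at (-2, 9) is not intersected at this z (|z−center|=9.000 > r=3.5); the r=2 cylinder at (12, 8.5) contributes a regular 24-gon of circumradius 2 (perimeter = 2·24·2.000·sin(180°/24) = 12.53 mm); Merging all regions: only the r=2 cylinder at (12, 8.5) is present, so the union is just that shape — boundary = 12.53 mm. So its perimeter = 12.53 mm. Layer 61 (z = 12.2): the cylinder does not reach this height (z outside [0, 5]); the cone at (14.5, 0) (r1=6.5→r2=0.5) has section circumradius 0.650 here — a regular 24-gon (perimeter = 2·24·0.650·sin(180°/24) = 4.07 mm); the sphere at (-2, 9) is not intersected at this z (|z−center|=8.200 > r=3.5); the cylinder at (12, 8.5): section is a regular 24-gon, circumradius r=2 (perimeter = 2·24·2.000·sin(180°/24) = 12.53 mm); Merging all regions: the 2 present regions are separate (no shared area or edge), so areas and boundary lengths simply add and each stays a separate island — boundary = 16.60 mm. So its perimeter = 16.60 mm. Layer 61 is larger (16.60 vs 12.53 mm).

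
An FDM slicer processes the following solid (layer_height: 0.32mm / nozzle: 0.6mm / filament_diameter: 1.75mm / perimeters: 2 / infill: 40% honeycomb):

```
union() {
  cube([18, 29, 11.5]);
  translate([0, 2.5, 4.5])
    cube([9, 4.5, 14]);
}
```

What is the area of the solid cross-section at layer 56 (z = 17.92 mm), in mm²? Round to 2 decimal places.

40.50 mm²

At z = 17.92 mm: the cube is not intersected at this z (z outside [0, 11.5]); the cube at (0, 2.5) is present — its section is the full 9×4.5 rectangle (area 40.50 mm²); Merging all regions: only the 9×4.5 cube at (0, 2.5) is present, so the union is just that shape — area = 40.50 mm². Overall, the cross-section is a single solid region. Net area = 40.50 mm².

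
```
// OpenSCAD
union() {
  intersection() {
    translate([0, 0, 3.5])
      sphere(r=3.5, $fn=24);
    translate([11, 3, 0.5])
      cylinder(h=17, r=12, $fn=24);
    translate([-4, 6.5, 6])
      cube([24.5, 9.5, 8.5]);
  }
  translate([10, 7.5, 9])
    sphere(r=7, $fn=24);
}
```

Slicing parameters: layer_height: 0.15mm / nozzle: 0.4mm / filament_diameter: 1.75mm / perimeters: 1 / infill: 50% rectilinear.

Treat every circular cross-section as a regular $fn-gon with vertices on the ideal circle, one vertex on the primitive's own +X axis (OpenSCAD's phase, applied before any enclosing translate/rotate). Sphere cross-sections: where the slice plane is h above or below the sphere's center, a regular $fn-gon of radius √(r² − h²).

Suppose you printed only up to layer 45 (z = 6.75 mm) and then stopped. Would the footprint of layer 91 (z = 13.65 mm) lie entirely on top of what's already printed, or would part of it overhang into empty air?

Compare the two slices. At z = 6.75: the r=3.5 sphere contributes a regular 24-gon of circumradius √(3.5²−3.25²) = 1.299 (area = (24/2)·1.299²·sin(360°/24) = 5.24 mm²); the cylinder at (11, 3): section is a regular 24-gon, circumradius r=12 (area = (24/2)·12.000²·sin(360°/24) = 447.24 mm²); the 24.5×9.5 cube at (-4, 6.5) contributes its full rectangle (area 232.75 mm²); After intersecting: the r=12 cylinder at (11, 3) partially overlaps the r=3.5 sphere; clipping to the common part keeps 3.93 mm²; the 24.5×9.5 cube at (-4, 6.5) does not overlap the running intersection (empty) — nothing remains; the sphere at (10, 7.5): section is a regular 24-gon, circumradius = √(r²−h²) = √(7²−2.25²) = 6.629 (area = (24/2)·6.629²·sin(360°/24) = 136.46 mm²); Taking the union: only the r=7 sphere at (10, 7.5) is present, so the union is just that shape — area = 136.46 mm². At z = 13.65: the sphere is absent (|z−center|=10.150 > r=3.5); the r=12 cylinder at (11, 3) contributes a regular 24-gon of circumradius 12 (area = (24/2)·12.000²·sin(360°/24) = 447.24 mm²); the cube at (-4, 6.5) is present — its section is the full 24.5×9.5 rectangle (area 232.75 mm²); Taking the intersection: at least one operand is absent at this height, so nothing remains; the r=7 sphere at (10, 7.5) contributes a regular 24-gon of circumradius √(7²−4.65²) = 5.232 (area = (24/2)·5.232²·sin(360°/24) = 85.03 mm²); Taking the union: only the r=7 sphere at (10, 7.5) is present, so the union is just that shape — area = 85.03 mm². Checking containment: the cross-section at z = 13.65 is a subset of the cross-section at z = 6.75.

entirely on top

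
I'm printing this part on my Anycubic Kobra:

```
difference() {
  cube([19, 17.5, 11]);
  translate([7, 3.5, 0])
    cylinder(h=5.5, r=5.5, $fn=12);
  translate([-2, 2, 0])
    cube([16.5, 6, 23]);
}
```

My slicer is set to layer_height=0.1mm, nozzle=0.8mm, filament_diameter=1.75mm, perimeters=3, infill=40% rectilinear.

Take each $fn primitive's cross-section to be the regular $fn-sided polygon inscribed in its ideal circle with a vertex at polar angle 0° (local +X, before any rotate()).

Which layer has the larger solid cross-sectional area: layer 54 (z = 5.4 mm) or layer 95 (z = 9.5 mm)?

Layer 54 (z = 5.4): the cube (footprint 19×17.5) is included at this height (area 332.50 mm²); the cylinder at (7, 3.5): section is a regular 12-gon, circumradius r=5.5 (area = (12/2)·5.500²·sin(360°/12) = 90.75 mm²); the cube at (-2, 2) (footprint 16.5×6) is included at this height (area 99.00 mm²); After the difference (first − rest): starting from the 19×17.5 cube (332.50 mm²), the r=5.5 cylinder at (7, 3.5) partially overlaps it — only the 80.18 mm² overlap (of its 90.75 mm²) is removed, clipping the outline; the 16.5×6 cube at (-2, 2) partially overlaps it — only the 29.27 mm² overlap (of its 99.00 mm²) is removed, clipping the outline — area = 223.05 mm². So its area = 223.05 mm². Layer 95 (z = 9.5): the cube is present — its section is the full 19×17.5 rectangle (area 332.50 mm²); the cylinder at (7, 3.5) does not reach this height (z outside [0, 5.5]); the cube at (-2, 2) is present — its section is the full 16.5×6 rectangle (area 99.00 mm²); Taking the first minus the rest: starting from the 19×17.5 cube (332.50 mm²), the 16.5×6 cube at (-2, 2) partially overlaps it — only the 87.00 mm² overlap (of its 99.00 mm²) is removed, clipping the outline — area = 245.50 mm². So its area = 245.50 mm². Layer 95 is larger (245.50 vs 223.05 mm²).

layer 95 (z = 9.5 mm)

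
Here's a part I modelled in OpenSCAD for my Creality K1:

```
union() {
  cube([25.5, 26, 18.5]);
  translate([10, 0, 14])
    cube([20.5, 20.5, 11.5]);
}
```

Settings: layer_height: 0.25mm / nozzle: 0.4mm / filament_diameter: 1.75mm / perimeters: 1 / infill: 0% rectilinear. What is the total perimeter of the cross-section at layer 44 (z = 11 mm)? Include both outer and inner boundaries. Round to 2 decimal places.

At z = 11 mm: the cube is present — its section is the full 25.5×26 rectangle (perimeter 103.00 mm); the cube at (10, 0) is absent (z outside [14, 25.5]); Merging all regions: only the 25.5×26 cube is present, so the union is just that shape — boundary = 103.00 mm. Overall, the cross-section is a single solid region. Total boundary length (outer) = 103.00 mm.

103.00 mm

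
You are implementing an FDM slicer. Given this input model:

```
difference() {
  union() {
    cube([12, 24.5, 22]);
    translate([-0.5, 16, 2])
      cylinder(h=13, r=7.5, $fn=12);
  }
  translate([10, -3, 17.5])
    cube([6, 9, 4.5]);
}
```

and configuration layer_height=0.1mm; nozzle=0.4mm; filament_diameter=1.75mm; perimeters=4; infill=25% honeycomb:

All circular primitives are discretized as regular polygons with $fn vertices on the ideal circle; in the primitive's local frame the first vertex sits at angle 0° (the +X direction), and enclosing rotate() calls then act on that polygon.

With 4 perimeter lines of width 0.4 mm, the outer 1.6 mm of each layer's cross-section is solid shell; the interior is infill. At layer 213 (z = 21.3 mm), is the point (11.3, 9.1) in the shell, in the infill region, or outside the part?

shell

At z = 21.3 mm: the 12×24.5 cube contributes its full rectangle; the cylinder at (-0.5, 16) is not intersected at this z (z outside [2, 15]); Taking the union: only the 12×24.5 cube is present, so the union is just that shape — 1 connected region; the cube at (10, -3) is present — its section is the full 6×9 rectangle; Taking the first minus the rest: starting from the result so far, the 6×9 cube at (10, -3) partially overlaps it — only the 12.00 mm² overlap (of its 54.00 mm²) is removed, clipping the outline — 1 connected region. Overall, the cross-section is a single solid region. The nearest boundary edge runs (12.00, 24.50)→(12.00, 6.00); distance from the point to it = 0.70 mm. The point is inside the cross-section, 0.70 mm from the nearest boundary — within the 1.6 mm shell band (4 × 0.4).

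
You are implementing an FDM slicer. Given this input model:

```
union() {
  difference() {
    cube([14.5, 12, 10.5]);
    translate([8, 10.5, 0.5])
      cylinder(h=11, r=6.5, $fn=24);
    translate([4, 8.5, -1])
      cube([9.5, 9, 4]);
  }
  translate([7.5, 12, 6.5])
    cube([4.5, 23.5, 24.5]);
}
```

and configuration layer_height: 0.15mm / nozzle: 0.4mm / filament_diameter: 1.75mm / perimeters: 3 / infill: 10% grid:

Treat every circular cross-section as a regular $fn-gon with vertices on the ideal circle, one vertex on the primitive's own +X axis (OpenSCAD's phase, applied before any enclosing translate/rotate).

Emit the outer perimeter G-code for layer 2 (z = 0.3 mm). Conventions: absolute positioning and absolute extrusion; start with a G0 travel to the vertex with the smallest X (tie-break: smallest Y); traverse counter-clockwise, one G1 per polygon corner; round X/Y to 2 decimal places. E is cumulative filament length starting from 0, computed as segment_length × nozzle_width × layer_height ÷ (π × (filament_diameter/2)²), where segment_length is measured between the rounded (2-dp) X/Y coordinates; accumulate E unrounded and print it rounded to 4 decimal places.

G0 X0.00 Y0.00 Z0.30
G1 X14.50 Y0.00 E0.3617
G1 X14.50 Y12.00 E0.6610
G1 X13.50 Y12.00 E0.6860
G1 X13.50 Y8.50 E0.7733
G1 X4.00 Y8.50 E1.0103
G1 X4.00 Y12.00 E1.0976
G1 X0.00 Y12.00 E1.1974
G1 X0.00 Y0.00 E1.4967

At z = 0.3 mm: the cube is present — its section is the full 14.5×12 rectangle; the cylinder at (8, 10.5) is absent (z outside [0.5, 11.5]); the 9.5×9 cube at (4, 8.5) contributes its full rectangle; Subtracting the remaining from the first: starting from the 14.5×12 cube, the 9.5×9 cube at (4, 8.5) partially overlaps it — only the 33.25 mm² overlap (of its 85.50 mm²) is removed, clipping the outline — 1 connected region; the cube at (7.5, 12) is absent (z outside [6.5, 31]); Merging all regions: only that combined region is present, so the union is just that shape — 1 connected region. The outline is a single polygon with 8 vertices. Extrusion per mm of travel: 0.4 × 0.15 / (π × 0.875²) = 0.024945. Accumulating E over each segment gives final E = 1.4967.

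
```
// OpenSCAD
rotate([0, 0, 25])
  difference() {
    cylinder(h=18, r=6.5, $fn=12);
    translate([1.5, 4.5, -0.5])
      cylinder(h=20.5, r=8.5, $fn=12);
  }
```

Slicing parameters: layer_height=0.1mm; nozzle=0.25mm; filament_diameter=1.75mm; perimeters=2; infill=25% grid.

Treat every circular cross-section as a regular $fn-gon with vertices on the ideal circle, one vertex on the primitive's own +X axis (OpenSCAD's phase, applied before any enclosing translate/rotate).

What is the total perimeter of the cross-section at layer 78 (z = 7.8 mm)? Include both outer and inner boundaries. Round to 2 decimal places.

32.87 mm

At z = 7.8 mm: the cylinder: section is a regular 12-gon, circumradius r=6.5 (perimeter = 2·12·6.500·sin(180°/12) = 40.38 mm); the r=8.5 cylinder at (1.5, 4.5) gives a regular 12-gon of circumradius 8.5 (constant along its height) (perimeter = 2·12·8.500·sin(180°/12) = 52.80 mm); Subtracting the remaining from the first: starting from the r=6.5 cylinder, the r=8.5 cylinder at (1.5, 4.5) partially overlaps it — only the 97.19 mm² overlap (of its 216.75 mm²) is removed, clipping the outline — boundary = 32.87 mm; (rotated 25° about Z; rotation is an isometry so areas/perimeters/island counts are preserved). Overall, the cross-section is a single solid region. Total boundary length (outer) = 32.87 mm.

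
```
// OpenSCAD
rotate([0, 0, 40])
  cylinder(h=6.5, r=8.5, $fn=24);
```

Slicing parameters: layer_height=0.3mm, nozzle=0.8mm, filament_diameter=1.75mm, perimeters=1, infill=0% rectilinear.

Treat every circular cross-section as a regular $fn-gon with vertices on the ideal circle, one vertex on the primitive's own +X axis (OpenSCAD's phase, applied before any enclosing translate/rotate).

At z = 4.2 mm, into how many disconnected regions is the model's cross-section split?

At z = 4.2 mm: the cylinder: section is a regular 24-gon, circumradius r=8.5; (rotated 40° about Z; rotation is an isometry so areas/perimeters/island counts are preserved). The result has 1 disconnected region.

1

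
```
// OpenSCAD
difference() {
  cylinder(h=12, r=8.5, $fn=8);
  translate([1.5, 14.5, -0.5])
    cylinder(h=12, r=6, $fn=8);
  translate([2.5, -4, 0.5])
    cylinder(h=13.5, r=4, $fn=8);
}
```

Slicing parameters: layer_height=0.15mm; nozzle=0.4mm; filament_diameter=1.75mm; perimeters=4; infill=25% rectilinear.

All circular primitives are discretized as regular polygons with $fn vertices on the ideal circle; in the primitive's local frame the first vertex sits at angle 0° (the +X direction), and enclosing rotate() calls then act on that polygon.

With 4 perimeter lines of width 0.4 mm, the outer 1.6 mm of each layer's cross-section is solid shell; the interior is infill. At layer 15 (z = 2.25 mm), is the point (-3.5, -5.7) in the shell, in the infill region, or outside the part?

At z = 2.25 mm: the cylinder: section is a regular 8-gon, circumradius r=8.5; the r=6 cylinder at (1.5, 14.5) contributes a regular 8-gon of circumradius 6; the r=4 cylinder at (2.5, -4) gives a regular 8-gon of circumradius 4 (constant along its height); Subtracting the remaining from the first: starting from the r=8.5 cylinder, the r=6 cylinder at (1.5, 14.5) misses the remaining region (no effect); the r=4 cylinder at (2.5, -4) partially overlaps it — only the 43.50 mm² overlap (of its 45.25 mm²) is removed, clipping the outline — 1 connected region. Overall, the cross-section is a single solid region. The nearest boundary edge runs (-0.00, -8.50)→(-6.01, -6.01); distance from the point to it = 1.25 mm. The point is inside the cross-section, 1.25 mm from the nearest boundary — within the 1.6 mm shell band (4 × 0.4).

shell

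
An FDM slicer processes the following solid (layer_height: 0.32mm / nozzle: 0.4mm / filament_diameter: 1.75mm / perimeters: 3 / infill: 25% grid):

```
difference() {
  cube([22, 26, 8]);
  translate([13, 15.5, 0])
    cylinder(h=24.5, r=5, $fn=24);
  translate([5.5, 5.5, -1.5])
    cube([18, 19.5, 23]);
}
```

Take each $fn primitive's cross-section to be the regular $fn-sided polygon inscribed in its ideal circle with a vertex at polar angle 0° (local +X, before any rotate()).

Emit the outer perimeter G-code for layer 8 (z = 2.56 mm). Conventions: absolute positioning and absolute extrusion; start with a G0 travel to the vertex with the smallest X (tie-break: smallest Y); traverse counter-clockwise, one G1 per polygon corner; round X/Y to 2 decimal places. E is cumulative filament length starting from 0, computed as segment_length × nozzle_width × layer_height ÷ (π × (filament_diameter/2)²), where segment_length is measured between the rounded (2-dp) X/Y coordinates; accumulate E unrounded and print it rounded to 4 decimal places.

At z = 2.56 mm: the 22×26 cube contributes its full rectangle; the r=5 cylinder at (13, 15.5) contributes a regular 24-gon of circumradius 5; the 18×19.5 cube at (5.5, 5.5) contributes its full rectangle; Subtracting the remaining from the first: starting from the 22×26 cube, the r=5 cylinder at (13, 15.5) lies wholly inside it (removes its full 77.65 mm² and its 31.33 mm outline becomes a hole wall); the 18×19.5 cube at (5.5, 5.5) partially overlaps it — only the 244.10 mm² overlap (of its 351.00 mm²) is removed, clipping the outline — 1 connected region. The outline is a single polygon with 8 vertices. Extrusion per mm of travel: 0.4 × 0.32 / (π × 0.875²) = 0.053216. Accumulating E over each segment gives final E = 6.8649.

G0 X0.00 Y0.00 Z2.56
G1 X22.00 Y0.00 E1.1708
G1 X22.00 Y5.50 E1.4634
G1 X5.50 Y5.50 E2.3415
G1 X5.50 Y25.00 E3.3792
G1 X22.00 Y25.00 E4.2573
G1 X22.00 Y26.00 E4.3105
G1 X0.00 Y26.00 E5.4813
G1 X0.00 Y0.00 E6.8649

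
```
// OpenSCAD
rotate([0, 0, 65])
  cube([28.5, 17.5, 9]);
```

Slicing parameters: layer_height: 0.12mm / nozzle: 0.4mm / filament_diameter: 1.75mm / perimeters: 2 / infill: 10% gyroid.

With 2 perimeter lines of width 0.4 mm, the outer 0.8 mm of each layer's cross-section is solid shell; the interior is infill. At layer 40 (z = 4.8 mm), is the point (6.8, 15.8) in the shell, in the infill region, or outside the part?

At z = 4.8 mm: the cube is present — its section is the full 28.5×17.5 rectangle; (whole slice rotated 65° about Z — lengths, areas and connectivity unchanged). Overall, the cross-section is a single solid region. Undo the 65° rotation: the query point maps to (17.193, 0.514) in the un-rotated model frame. The nearest boundary edge runs (0.00, 0.00)→(28.50, 0.00); distance from the point to it = 0.51 mm. The point is inside the cross-section, 0.51 mm from the nearest boundary — within the 0.8 mm shell band (2 × 0.4).

shell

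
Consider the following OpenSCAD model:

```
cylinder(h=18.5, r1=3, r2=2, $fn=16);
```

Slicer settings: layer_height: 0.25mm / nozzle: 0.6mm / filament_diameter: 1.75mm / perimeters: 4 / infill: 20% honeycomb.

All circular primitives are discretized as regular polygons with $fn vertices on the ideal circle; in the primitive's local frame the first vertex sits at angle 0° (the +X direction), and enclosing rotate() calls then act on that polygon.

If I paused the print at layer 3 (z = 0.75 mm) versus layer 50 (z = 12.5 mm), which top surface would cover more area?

layer 3 (z = 0.75 mm)

Layer 3 (z = 0.75): the cone (r1=3→r2=2) has section circumradius 2.959 here — a regular 16-gon (area = (16/2)·2.959²·sin(360°/16) = 26.81 mm²). So its area = 26.81 mm². Layer 50 (z = 12.5): the cone contributes a regular 16-gon of circumradius 2.324 (interpolated between r1=3 and r2=2 at t=0.676) (area = (16/2)·2.324²·sin(360°/16) = 16.54 mm²). So its area = 16.54 mm². Layer 3 is larger (26.81 vs 16.54 mm²).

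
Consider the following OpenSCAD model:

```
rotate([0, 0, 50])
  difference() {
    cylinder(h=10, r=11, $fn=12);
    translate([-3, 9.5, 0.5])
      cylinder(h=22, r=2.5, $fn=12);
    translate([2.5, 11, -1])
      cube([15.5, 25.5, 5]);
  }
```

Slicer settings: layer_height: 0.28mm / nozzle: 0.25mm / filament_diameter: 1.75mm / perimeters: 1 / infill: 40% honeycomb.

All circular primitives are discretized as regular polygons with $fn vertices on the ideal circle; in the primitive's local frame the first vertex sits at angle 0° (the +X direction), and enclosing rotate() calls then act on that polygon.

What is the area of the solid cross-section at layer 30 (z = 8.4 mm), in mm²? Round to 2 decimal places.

At z = 8.4 mm: the r=11 cylinder contributes a regular 12-gon of circumradius 11 (area = (12/2)·11.000²·sin(360°/12) = 363.00 mm²); the cylinder at (-3, 9.5): section is a regular 12-gon, circumradius r=2.5 (area = (12/2)·2.500²·sin(360°/12) = 18.75 mm²); the cube at (2.5, 11) does not reach this height (z outside [-1, 4]); Subtracting the remaining from the first: starting from the r=11 cylinder (363.00 mm²), the r=2.5 cylinder at (-3, 9.5) partially overlaps it — only the 12.62 mm² overlap (of its 18.75 mm²) is removed, clipping the outline — area = 350.38 mm²; (whole slice rotated 50° about Z — lengths, areas and connectivity unchanged). Overall, the cross-section is a single solid region. Net area = 350.38 mm².

350.38 mm²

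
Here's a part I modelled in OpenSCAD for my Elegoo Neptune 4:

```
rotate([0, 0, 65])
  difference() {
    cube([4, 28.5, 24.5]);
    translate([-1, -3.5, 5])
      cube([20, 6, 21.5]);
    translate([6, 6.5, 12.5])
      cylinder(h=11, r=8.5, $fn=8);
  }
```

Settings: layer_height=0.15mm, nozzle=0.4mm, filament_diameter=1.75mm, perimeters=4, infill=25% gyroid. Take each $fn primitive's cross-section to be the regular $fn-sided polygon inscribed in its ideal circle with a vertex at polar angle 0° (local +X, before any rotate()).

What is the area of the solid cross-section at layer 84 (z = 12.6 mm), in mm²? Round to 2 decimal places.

At z = 12.6 mm: the 4×28.5 cube contributes its full rectangle (area 114.00 mm²); the cube at (-1, -3.5) is present — its section is the full 20×6 rectangle (area 120.00 mm²); the r=8.5 cylinder at (6, 6.5) gives a regular 8-gon of circumradius 8.5 (constant along its height) (area = (8/2)·8.500²·sin(360°/8) = 204.35 mm²); Subtracting the remaining from the first: starting from the 4×28.5 cube (114.00 mm²), the 20×6 cube at (-1, -3.5) partially overlaps it — only the 10.00 mm² overlap (of its 120.00 mm²) is removed, clipping the outline; the r=8.5 cylinder at (6, 6.5) partially overlaps it — only the 43.37 mm² overlap (of its 204.35 mm²) is removed, clipping the outline — area = 60.63 mm²; (rotated 65° about Z; rotation is an isometry so areas/perimeters/island counts are preserved). Overall, the cross-section is a single solid region. Net area = 60.63 mm².

60.63 mm²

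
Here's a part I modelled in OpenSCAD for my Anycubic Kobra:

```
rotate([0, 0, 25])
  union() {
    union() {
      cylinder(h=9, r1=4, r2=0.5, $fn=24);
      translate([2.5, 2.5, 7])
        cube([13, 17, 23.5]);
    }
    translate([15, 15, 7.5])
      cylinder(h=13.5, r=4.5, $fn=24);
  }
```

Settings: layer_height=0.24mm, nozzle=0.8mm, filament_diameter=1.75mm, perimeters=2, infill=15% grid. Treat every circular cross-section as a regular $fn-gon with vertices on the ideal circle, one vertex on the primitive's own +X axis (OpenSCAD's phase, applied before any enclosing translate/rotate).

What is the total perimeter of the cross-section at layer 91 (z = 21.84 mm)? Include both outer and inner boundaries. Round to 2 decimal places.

60.00 mm

At z = 21.84 mm: the cone is not intersected at this z (z outside [0, 9]); the cube at (2.5, 2.5) is present — its section is the full 13×17 rectangle (perimeter 60.00 mm); Merging all regions: only the 13×17 cube at (2.5, 2.5) is present, so the union is just that shape — boundary = 60.00 mm; the cylinder at (15, 15) is absent (z outside [7.5, 21]); Merging all regions: only the result so far is present, so the union is just that shape — boundary = 60.00 mm; (whole slice rotated 25° about Z — lengths, areas and connectivity unchanged). Overall, the cross-section is a single solid region. Total boundary length (outer) = 60.00 mm.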